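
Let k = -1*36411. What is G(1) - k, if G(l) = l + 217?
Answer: 36629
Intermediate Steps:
G(l) = 217 + l
k = -36411
G(1) - k = (217 + 1) - 1*(-36411) = 218 + 36411 = 36629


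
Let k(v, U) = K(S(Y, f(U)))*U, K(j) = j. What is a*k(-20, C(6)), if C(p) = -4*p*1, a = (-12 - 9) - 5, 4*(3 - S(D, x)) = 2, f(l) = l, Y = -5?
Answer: 1560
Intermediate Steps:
S(D, x) = 5/2 (S(D, x) = 3 - ¼*2 = 3 - ½ = 5/2)
a = -26 (a = -21 - 5 = -26)
C(p) = -4*p
k(v, U) = 5*U/2
a*k(-20, C(6)) = -65*(-4*6) = -65*(-24) = -26*(-60) = 1560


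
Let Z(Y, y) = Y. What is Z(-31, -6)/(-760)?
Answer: 31/760 ≈ 0.040789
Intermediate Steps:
Z(-31, -6)/(-760) = -31/(-760) = -31*(-1/760) = 31/760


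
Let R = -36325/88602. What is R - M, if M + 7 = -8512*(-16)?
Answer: -12066299695/88602 ≈ -1.3619e+5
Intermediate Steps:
M = 136185 (M = -7 - 8512*(-16) = -7 + 136192 = 136185)
R = -36325/88602 (R = -36325*1/88602 = -36325/88602 ≈ -0.40998)
R - M = -36325/88602 - 1*136185 = -36325/88602 - 136185 = -12066299695/88602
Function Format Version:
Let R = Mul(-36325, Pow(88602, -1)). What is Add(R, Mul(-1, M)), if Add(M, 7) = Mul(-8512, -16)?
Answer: Rational(-12066299695, 88602) ≈ -1.3619e+5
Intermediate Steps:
M = 136185 (M = Add(-7, Mul(-8512, -16)) = Add(-7, 136192) = 136185)
R = Rational(-36325, 88602) (R = Mul(-36325, Rational(1, 88602)) = Rational(-36325, 88602) ≈ -0.40998)
Add(R, Mul(-1, M)) = Add(Rational(-36325, 88602), Mul(-1, 136185)) = Add(Rational(-36325, 88602), -136185) = Rational(-12066299695, 88602)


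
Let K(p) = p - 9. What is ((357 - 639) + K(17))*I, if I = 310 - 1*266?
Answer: -12056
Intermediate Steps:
K(p) = -9 + p
I = 44 (I = 310 - 266 = 44)
((357 - 639) + K(17))*I = ((357 - 639) + (-9 + 17))*44 = (-282 + 8)*44 = -274*44 = -12056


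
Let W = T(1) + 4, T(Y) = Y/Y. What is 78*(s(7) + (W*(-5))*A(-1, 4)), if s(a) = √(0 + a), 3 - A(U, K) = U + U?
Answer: -9750 + 78*√7 ≈ -9543.6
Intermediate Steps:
T(Y) = 1
A(U, K) = 3 - 2*U (A(U, K) = 3 - (U + U) = 3 - 2*U)
W = 5 (W = 1 + 4 = 5)
s(a) = √a
78*(s(7) + (W*(-5))*A(-1, 4)) = 78*(√7 + (5*(-5))*(3 - 2*(-1))) = 78*(√7 - 25*(3 + 2)) = 78*(√7 - 25*5) = 78*(√7 - 125) = 78*(-125 + √7) = -9750 + 78*√7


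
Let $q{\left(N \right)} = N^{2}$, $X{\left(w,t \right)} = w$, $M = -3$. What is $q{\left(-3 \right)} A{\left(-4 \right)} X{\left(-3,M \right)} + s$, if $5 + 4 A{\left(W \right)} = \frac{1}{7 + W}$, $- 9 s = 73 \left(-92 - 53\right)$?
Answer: $\frac{21737}{18} \approx 1207.6$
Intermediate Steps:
$s = \frac{10585}{9}$ ($s = - \frac{73 \left(-92 - 53\right)}{9} = - \frac{73 \left(-145\right)}{9} = \left(- \frac{1}{9}\right) \left(-10585\right) = \frac{10585}{9} \approx 1176.1$)
$A{\left(W \right)} = - \frac{5}{4} + \frac{1}{4 \left(7 + W\right)}$
$q{\left(-3 \right)} A{\left(-4 \right)} X{\left(-3,M \right)} + s = \left(-3\right)^{2} \frac{-34 - -20}{4 \left(7 - 4\right)} \left(-3\right) + \frac{10585}{9} = 9 \frac{-34 + 20}{4 \cdot 3} \left(-3\right) + \frac{10585}{9} = 9 \cdot \frac{1}{4} \cdot \frac{1}{3} \left(-14\right) \left(-3\right) + \frac{10585}{9} = 9 \left(- \frac{7}{6}\right) \left(-3\right) + \frac{10585}{9} = \left(- \frac{21}{2}\right) \left(-3\right) + \frac{10585}{9} = \frac{63}{2} + \frac{10585}{9} = \frac{21737}{18}$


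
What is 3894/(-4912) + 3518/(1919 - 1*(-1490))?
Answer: 2002885/8372504 ≈ 0.23922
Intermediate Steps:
3894/(-4912) + 3518/(1919 - 1*(-1490)) = 3894*(-1/4912) + 3518/(1919 + 1490) = -1947/2456 + 3518/3409 = 2002885/8372504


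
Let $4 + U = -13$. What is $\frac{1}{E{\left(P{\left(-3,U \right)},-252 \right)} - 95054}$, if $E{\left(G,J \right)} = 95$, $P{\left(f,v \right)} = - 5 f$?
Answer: $- \frac{1}{94959} \approx -1.0531 \cdot 10^{-5}$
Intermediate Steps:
$U = -17$ ($U = -4 - 13 = -17$)
$\frac{1}{E{\left(P{\left(-3,U \right)},-252 \right)} - 95054} = \frac{1}{95 - 95054} = \frac{1}{-94959} = - \frac{1}{94959}$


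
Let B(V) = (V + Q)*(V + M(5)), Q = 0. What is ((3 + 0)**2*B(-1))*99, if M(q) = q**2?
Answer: -21384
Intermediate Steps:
B(V) = V*(25 + V) (B(V) = (V + 0)*(V + 5**2) = V*(V + 25) = V*(25 + V))
((3 + 0)**2*B(-1))*99 = ((3 + 0)**2*(-(25 - 1)))*99 = (3**2*(-1*24))*99 = (9*(-24))*99 = -216*99 = -21384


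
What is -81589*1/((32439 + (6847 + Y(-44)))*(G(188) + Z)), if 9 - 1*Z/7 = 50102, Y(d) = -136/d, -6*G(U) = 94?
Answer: 897479/151551120000 ≈ 5.9220e-6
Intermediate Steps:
G(U) = -47/3 (G(U) = -1/6*94 = -47/3)
Z = -350651 (Z = 63 - 7*50102 = 63 - 350714 = -350651)
-81589*1/((32439 + (6847 + Y(-44)))*(G(188) + Z)) = -81589*1/((32439 + (6847 - 136/(-44)))*(-47/3 - 350651)) = -81589*(-3/(1052000*(32439 + (6847 - 136*(-1/44))))) = -81589*(-3/(1052000*(32439 + (6847 + 34/11)))) = -81589*(-3/(1052000*(32439 + 75351/11))) = -81589/((-1052000/3*432180/11)) = -81589/(-151551120000/11) = -81589*(-11/151551120000) = 897479/151551120000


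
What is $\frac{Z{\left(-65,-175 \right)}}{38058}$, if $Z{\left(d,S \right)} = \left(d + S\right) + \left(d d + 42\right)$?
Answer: $\frac{4027}{38058} \approx 0.10581$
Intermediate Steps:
$Z{\left(d,S \right)} = 42 + S + d + d^{2}$ ($Z{\left(d,S \right)} = \left(S + d\right) + \left(d^{2} + 42\right) = \left(S + d\right) + \left(42 + d^{2}\right) = 42 + S + d + d^{2}$)
$\frac{Z{\left(-65,-175 \right)}}{38058} = \frac{42 - 175 - 65 + \left(-65\right)^{2}}{38058} = \left(42 - 175 - 65 + 4225\right) \frac{1}{38058} = 4027 \cdot \frac{1}{38058} = \frac{4027}{38058}$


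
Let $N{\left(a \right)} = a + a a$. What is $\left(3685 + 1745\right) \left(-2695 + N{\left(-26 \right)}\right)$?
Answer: $-11104350$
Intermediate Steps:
$N{\left(a \right)} = a + a^{2}$
$\left(3685 + 1745\right) \left(-2695 + N{\left(-26 \right)}\right) = \left(3685 + 1745\right) \left(-2695 - 26 \left(1 - 26\right)\right) = 5430 \left(-2695 - -650\right) = 5430 \left(-2695 + 650\right) = 5430 \left(-2045\right) = -11104350$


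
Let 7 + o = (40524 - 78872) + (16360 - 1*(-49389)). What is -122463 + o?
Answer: -95069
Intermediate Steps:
o = 27394 (o = -7 + ((40524 - 78872) + (16360 - 1*(-49389))) = -7 + (-38348 + (16360 + 49389)) = -7 + (-38348 + 65749) = -7 + 27401 = 27394)
-122463 + o = -122463 + 27394 = -95069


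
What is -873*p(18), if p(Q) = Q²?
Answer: -282852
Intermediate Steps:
-873*p(18) = -873*18² = -873*324 = -282852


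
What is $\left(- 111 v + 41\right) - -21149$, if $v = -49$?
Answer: $26629$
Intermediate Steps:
$\left(- 111 v + 41\right) - -21149 = \left(\left(-111\right) \left(-49\right) + 41\right) - -21149 = \left(5439 + 41\right) + 21149 = 5480 + 21149 = 26629$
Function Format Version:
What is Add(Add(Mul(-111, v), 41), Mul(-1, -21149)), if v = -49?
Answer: 26629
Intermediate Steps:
Add(Add(Mul(-111, v), 41), Mul(-1, -21149)) = Add(Add(Mul(-111, -49), 41), Mul(-1, -21149)) = Add(Add(5439, 41), 21149) = Add(5480, 21149) = 26629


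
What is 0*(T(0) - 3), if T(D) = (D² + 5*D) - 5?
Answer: 0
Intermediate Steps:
T(D) = -5 + D² + 5*D
0*(T(0) - 3) = 0*((-5 + 0² + 5*0) - 3) = 0*((-5 + 0 + 0) - 3) = 0*(-5 - 3) = 0*(-8) = 0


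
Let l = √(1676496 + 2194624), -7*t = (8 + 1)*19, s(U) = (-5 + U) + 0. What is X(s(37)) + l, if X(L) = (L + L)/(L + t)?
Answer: 448/53 + 4*√241945 ≈ 1976.0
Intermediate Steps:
s(U) = -5 + U
t = -171/7 (t = -(8 + 1)*19/7 = -9*19/7 = -⅐*171 = -171/7 ≈ -24.429)
l = 4*√241945 (l = √3871120 = 4*√241945 ≈ 1967.5)
X(L) = 2*L/(-171/7 + L) (X(L) = (L + L)/(L - 171/7) = (2*L)/(-171/7 + L) = 2*L/(-171/7 + L))
X(s(37)) + l = 14*(-5 + 37)/(-171 + 7*(-5 + 37)) + 4*√241945 = 14*32/(-171 + 7*32) + 4*√241945 = 14*32/(-171 + 224) + 4*√241945 = 14*32/53 + 4*√241945 = 14*32*(1/53) + 4*√241945 = 448/53 + 4*√241945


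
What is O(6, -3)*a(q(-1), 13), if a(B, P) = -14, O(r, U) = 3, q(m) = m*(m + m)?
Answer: -42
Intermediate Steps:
q(m) = 2*m**2 (q(m) = m*(2*m) = 2*m**2)
O(6, -3)*a(q(-1), 13) = 3*(-14) = -42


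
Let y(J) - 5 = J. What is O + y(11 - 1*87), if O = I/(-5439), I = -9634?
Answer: -376535/5439 ≈ -69.229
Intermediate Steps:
y(J) = 5 + J
O = 9634/5439 (O = -9634/(-5439) = -9634*(-1/5439) = 9634/5439 ≈ 1.7713)
O + y(11 - 1*87) = 9634/5439 + (5 + (11 - 1*87)) = 9634/5439 + (5 + (11 - 87)) = 9634/5439 + (5 - 76) = 9634/5439 - 71 = -376535/5439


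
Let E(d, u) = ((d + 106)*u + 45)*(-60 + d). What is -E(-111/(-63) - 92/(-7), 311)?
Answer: 748673578/441 ≈ 1.6977e+6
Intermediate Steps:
E(d, u) = (-60 + d)*(45 + u*(106 + d)) (E(d, u) = ((106 + d)*u + 45)*(-60 + d) = (u*(106 + d) + 45)*(-60 + d) = (45 + u*(106 + d))*(-60 + d) = (-60 + d)*(45 + u*(106 + d)))
-E(-111/(-63) - 92/(-7), 311) = -(-2700 - 6360*311 + 45*(-111/(-63) - 92/(-7)) + 311*(-111/(-63) - 92/(-7))² + 46*(-111/(-63) - 92/(-7))*311) = -(-2700 - 1977960 + 45*(-111*(-1/63) - 92*(-⅐)) + 311*(-111*(-1/63) - 92*(-⅐))² + 46*(-111*(-1/63) - 92*(-⅐))*311) = -(-2700 - 1977960 + 45*(37/21 + 92/7) + 311*(37/21 + 92/7)² + 46*(37/21 + 92/7)*311) = -(-2700 - 1977960 + 45*(313/21) + 311*(313/21)² + 46*(313/21)*311) = -(-2700 - 1977960 + 4695/7 + 311*(97969/441) + 4477778/21) = -(-2700 - 1977960 + 4695/7 + 30468359/441 + 4477778/21) = -1*(-748673578/441) = 748673578/441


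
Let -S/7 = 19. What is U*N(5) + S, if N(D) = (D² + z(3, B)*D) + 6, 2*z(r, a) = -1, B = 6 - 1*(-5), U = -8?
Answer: -361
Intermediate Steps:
S = -133 (S = -7*19 = -133)
B = 11 (B = 6 + 5 = 11)
z(r, a) = -½ (z(r, a) = (½)*(-1) = -½)
N(D) = 6 + D² - D/2 (N(D) = (D² - D/2) + 6 = 6 + D² - D/2)
U*N(5) + S = -8*(6 + 5² - ½*5) - 133 = -8*(6 + 25 - 5/2) - 133 = -8*57/2 - 133 = -228 - 133 = -361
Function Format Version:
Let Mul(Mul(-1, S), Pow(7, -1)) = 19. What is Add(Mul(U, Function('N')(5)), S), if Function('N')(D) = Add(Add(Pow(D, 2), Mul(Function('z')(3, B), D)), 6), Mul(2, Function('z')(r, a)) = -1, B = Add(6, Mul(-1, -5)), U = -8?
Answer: -361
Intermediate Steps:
S = -133 (S = Mul(-7, 19) = -133)
B = 11 (B = Add(6, 5) = 11)
Function('z')(r, a) = Rational(-1, 2) (Function('z')(r, a) = Mul(Rational(1, 2), -1) = Rational(-1, 2))
Function('N')(D) = Add(6, Pow(D, 2), Mul(Rational(-1, 2), D)) (Function('N')(D) = Add(Add(Pow(D, 2), Mul(Rational(-1, 2), D)), 6) = Add(6, Pow(D, 2), Mul(Rational(-1, 2), D)))
Add(Mul(U, Function('N')(5)), S) = Add(Mul(-8, Add(6, Pow(5, 2), Mul(Rational(-1, 2), 5))), -133) = Add(Mul(-8, Add(6, 25, Rational(-5, 2))), -133) = Add(Mul(-8, Rational(57, 2)), -133) = Add(-228, -133) = -361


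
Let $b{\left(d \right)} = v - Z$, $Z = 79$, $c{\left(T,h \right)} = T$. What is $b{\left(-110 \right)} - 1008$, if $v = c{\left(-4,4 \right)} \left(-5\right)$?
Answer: $-1067$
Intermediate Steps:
$v = 20$ ($v = \left(-4\right) \left(-5\right) = 20$)
$b{\left(d \right)} = -59$ ($b{\left(d \right)} = 20 - 79 = -59$)
$b{\left(-110 \right)} - 1008 = -59 - 1008 = -1067$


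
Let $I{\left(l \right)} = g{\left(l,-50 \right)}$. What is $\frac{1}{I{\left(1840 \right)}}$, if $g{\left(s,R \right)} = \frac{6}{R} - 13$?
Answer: $- \frac{25}{328} \approx -0.07622$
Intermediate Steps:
$g{\left(s,R \right)} = -13 + \frac{6}{R}$ ($g{\left(s,R \right)} = \frac{6}{R} - 13 = -13 + \frac{6}{R}$)
$I{\left(l \right)} = - \frac{328}{25}$ ($I{\left(l \right)} = -13 + \frac{6}{-50} = -13 + 6 \left(- \frac{1}{50}\right) = -13 - \frac{3}{25} = - \frac{328}{25}$)
$\frac{1}{I{\left(1840 \right)}} = \frac{1}{- \frac{328}{25}} = - \frac{25}{328}$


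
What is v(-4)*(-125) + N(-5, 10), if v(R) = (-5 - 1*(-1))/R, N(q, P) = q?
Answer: -130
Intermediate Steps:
v(R) = -4/R (v(R) = (-5 + 1)/R = -4/R)
v(-4)*(-125) + N(-5, 10) = -4/(-4)*(-125) - 5 = -4*(-¼)*(-125) - 5 = 1*(-125) - 5 = -125 - 5 = -130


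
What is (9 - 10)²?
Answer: 1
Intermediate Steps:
(9 - 10)² = (-1)² = 1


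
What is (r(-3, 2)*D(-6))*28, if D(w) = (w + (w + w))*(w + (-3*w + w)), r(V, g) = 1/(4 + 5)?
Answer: -336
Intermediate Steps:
r(V, g) = 1/9
D(w) = -3*w**2 (D(w) = (w + 2*w)*(w - 2*w) = (3*w)*(-w) = -3*w**2)
(r(-3, 2)*D(-6))*28 = ((-3*(-6)**2)/9)*28 = ((-3*36)/9)*28 = ((1/9)*(-108))*28 = -12*28 = -336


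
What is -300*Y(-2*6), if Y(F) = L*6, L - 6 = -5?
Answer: -1800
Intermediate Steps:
L = 1 (L = 6 - 5 = 1)
Y(F) = 6 (Y(F) = 1*6 = 6)
-300*Y(-2*6) = -300*6 = -1800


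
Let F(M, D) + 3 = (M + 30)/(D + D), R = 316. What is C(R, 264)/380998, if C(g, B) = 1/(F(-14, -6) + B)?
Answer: 3/296797442 ≈ 1.0108e-8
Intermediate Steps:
F(M, D) = -3 + (30 + M)/(2*D) (F(M, D) = -3 + (M + 30)/(D + D) = -3 + (30 + M)/((2*D)) = -3 + (30 + M)*(1/(2*D)) = -3 + (30 + M)/(2*D))
C(g, B) = 1/(-13/3 + B) (C(g, B) = 1/((½)*(30 - 14 - 6*(-6))/(-6) + B) = 1/((½)*(-⅙)*(30 - 14 + 36) + B) = 1/((½)*(-⅙)*52 + B) = 1/(-13/3 + B))
C(R, 264)/380998 = (3/(-13 + 3*264))/380998 = (3/(-13 + 792))*(1/380998) = (3/779)*(1/380998) = 3/296797442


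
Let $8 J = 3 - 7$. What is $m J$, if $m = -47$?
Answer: $\frac{47}{2} \approx 23.5$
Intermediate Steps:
$J = - \frac{1}{2}$ ($J = \frac{3 - 7}{8} = \frac{1}{8} \left(-4\right) = - \frac{1}{2} \approx -0.5$)
$m J = \left(-47\right) \left(- \frac{1}{2}\right) = \frac{47}{2}$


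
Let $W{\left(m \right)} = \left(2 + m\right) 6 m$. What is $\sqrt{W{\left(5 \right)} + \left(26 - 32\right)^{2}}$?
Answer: $\sqrt{246} \approx 15.684$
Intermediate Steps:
$W{\left(m \right)} = 6 m \left(2 + m\right)$
$\sqrt{W{\left(5 \right)} + \left(26 - 32\right)^{2}} = \sqrt{6 \cdot 5 \left(2 + 5\right) + \left(26 - 32\right)^{2}} = \sqrt{6 \cdot 5 \cdot 7 + \left(-6\right)^{2}} = \sqrt{210 + 36} = \sqrt{246}$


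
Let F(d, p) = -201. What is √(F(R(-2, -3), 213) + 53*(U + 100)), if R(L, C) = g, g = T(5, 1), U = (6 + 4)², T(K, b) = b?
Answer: √10399 ≈ 101.98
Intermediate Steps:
U = 100 (U = 10² = 100)
g = 1
R(L, C) = 1
√(F(R(-2, -3), 213) + 53*(U + 100)) = √(-201 + 53*(100 + 100)) = √(-201 + 53*200) = √(-201 + 10600) = √10399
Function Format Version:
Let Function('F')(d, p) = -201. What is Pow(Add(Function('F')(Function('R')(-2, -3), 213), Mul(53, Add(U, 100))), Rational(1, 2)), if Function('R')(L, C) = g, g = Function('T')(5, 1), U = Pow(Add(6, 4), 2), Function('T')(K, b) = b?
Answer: Pow(10399, Rational(1, 2)) ≈ 101.98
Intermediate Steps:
U = 100 (U = Pow(10, 2) = 100)
g = 1
Function('R')(L, C) = 1
Pow(Add(Function('F')(Function('R')(-2, -3), 213), Mul(53, Add(U, 100))), Rational(1, 2)) = Pow(Add(-201, Mul(53, Add(100, 100))), Rational(1, 2)) = Pow(Add(-201, Mul(53, 200)), Rational(1, 2)) = Pow(Add(-201, 10600), Rational(1, 2)) = Pow(10399, Rational(1, 2))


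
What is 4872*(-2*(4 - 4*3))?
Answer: 77952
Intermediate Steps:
4872*(-2*(4 - 4*3)) = 4872*(-2*(4 - 12)) = 4872*(-2*(-8)) = 4872*16 = 77952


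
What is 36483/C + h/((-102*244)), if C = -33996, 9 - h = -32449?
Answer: -20952407/8813463 ≈ -2.3773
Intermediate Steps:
h = 32458 (h = 9 - 1*(-32449) = 9 + 32449 = 32458)
36483/C + h/((-102*244)) = 36483/(-33996) + 32458/((-102*244)) = 36483*(-1/33996) + 32458/(-24888) = -12161/11332 + 32458*(-1/24888) = -12161/11332 - 16229/12444 = -20952407/8813463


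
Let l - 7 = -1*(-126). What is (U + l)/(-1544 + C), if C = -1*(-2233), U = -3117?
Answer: -2984/689 ≈ -4.3309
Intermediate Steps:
C = 2233
l = 133 (l = 7 - 1*(-126) = 7 + 126 = 133)
(U + l)/(-1544 + C) = (-3117 + 133)/(-1544 + 2233) = -2984/689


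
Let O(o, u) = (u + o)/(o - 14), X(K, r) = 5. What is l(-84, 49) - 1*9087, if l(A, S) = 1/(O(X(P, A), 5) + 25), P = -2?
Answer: -1953696/215 ≈ -9087.0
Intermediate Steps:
O(o, u) = (o + u)/(-14 + o)
l(A, S) = 9/215 (l(A, S) = 1/((5 + 5)/(-14 + 5) + 25) = 1/(10/(-9) + 25) = 1/(-⅑*10 + 25) = 1/(-10/9 + 25) = 1/(215/9) = 9/215)
l(-84, 49) - 1*9087 = 9/215 - 1*9087 = 9/215 - 9087 = -1953696/215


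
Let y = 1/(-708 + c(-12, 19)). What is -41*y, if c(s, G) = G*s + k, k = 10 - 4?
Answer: 41/930 ≈ 0.044086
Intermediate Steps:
k = 6
c(s, G) = 6 + G*s (c(s, G) = G*s + 6 = 6 + G*s)
y = -1/930 (y = 1/(-708 + (6 + 19*(-12))) = 1/(-708 + (6 - 228)) = 1/(-708 - 222) = 1/(-930) = -1/930 ≈ -0.0010753)
-41*y = -41*(-1/930) = 41/930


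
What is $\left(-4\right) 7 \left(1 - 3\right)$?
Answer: $56$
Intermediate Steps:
$\left(-4\right) 7 \left(1 - 3\right) = \left(-28\right) \left(-2\right) = 56$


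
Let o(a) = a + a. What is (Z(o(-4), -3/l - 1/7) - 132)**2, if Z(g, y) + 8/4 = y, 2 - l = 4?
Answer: 3448449/196 ≈ 17594.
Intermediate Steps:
l = -2 (l = 2 - 1*4 = 2 - 4 = -2)
o(a) = 2*a
Z(g, y) = -2 + y
(Z(o(-4), -3/l - 1/7) - 132)**2 = ((-2 + (-3/(-2) - 1/7)) - 132)**2 = ((-2 + (-3*(-1/2) - 1*1/7)) - 132)**2 = ((-2 + (3/2 - 1/7)) - 132)**2 = ((-2 + 19/14) - 132)**2 = (-9/14 - 132)**2 = (-1857/14)**2 = 3448449/196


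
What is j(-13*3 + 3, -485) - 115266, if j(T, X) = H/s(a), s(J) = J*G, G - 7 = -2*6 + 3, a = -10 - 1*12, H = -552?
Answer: -1268064/11 ≈ -1.1528e+5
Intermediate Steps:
a = -22 (a = -10 - 12 = -22)
G = -2 (G = 7 + (-2*6 + 3) = 7 + (-12 + 3) = 7 - 9 = -2)
s(J) = -2*J (s(J) = J*(-2) = -2*J)
j(T, X) = -138/11 (j(T, X) = -552/((-2*(-22))) = -552/44 = -552*1/44 = -138/11)
j(-13*3 + 3, -485) - 115266 = -138/11 - 115266 = -1268064/11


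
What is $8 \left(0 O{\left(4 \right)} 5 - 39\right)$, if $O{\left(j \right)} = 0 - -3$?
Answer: $-312$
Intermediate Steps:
$O{\left(j \right)} = 3$ ($O{\left(j \right)} = 0 + 3 = 3$)
$8 \left(0 O{\left(4 \right)} 5 - 39\right) = 8 \left(0 \cdot 3 \cdot 5 - 39\right) = 8 \left(0 \cdot 5 - 39\right) = 8 \left(0 - 39\right) = 8 \left(-39\right) = -312$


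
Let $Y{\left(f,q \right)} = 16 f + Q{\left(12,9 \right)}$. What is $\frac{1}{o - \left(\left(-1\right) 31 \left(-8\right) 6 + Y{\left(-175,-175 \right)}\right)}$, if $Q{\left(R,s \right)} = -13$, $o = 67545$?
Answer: $\frac{1}{68870} \approx 1.452 \cdot 10^{-5}$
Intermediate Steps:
$Y{\left(f,q \right)} = -13 + 16 f$ ($Y{\left(f,q \right)} = 16 f - 13 = -13 + 16 f$)
$\frac{1}{o - \left(\left(-1\right) 31 \left(-8\right) 6 + Y{\left(-175,-175 \right)}\right)} = \frac{1}{67545 - \left(-13 - 2800 - 31 \left(-8\right) 6\right)} = \frac{1}{67545 - -1325} = \frac{1}{67545 + \left(-1488 + 2813\right)} = \frac{1}{67545 + 1325} = \frac{1}{68870}$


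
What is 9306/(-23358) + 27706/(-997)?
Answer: -109405805/3881321 ≈ -28.188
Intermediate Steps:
9306/(-23358) + 27706/(-997) = 9306*(-1/23358) + 27706*(-1/997) = -1551/3893 - 27706/997 = -109405805/3881321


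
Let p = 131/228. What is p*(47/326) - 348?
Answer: -25859987/74328 ≈ -347.92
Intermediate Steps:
p = 131/228 (p = 131*(1/228) = 131/228 ≈ 0.57456)
p*(47/326) - 348 = 131*(47/326)/228 - 348 = 131*(47*(1/326))/228 - 348 = (131/228)*(47/326) - 348 = 6157/74328 - 348 = -25859987/74328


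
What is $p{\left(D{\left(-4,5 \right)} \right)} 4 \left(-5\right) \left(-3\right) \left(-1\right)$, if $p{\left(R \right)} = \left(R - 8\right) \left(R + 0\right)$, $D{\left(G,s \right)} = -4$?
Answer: $-2880$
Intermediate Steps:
$p{\left(R \right)} = R \left(-8 + R\right)$ ($p{\left(R \right)} = \left(R - 8\right) R = \left(-8 + R\right) R = R \left(-8 + R\right)$)
$p{\left(D{\left(-4,5 \right)} \right)} 4 \left(-5\right) \left(-3\right) \left(-1\right) = - 4 \left(-8 - 4\right) 4 \left(-5\right) \left(-3\right) \left(-1\right) = \left(-4\right) \left(-12\right) 4 \cdot 15 \left(-1\right) = 48 \cdot 4 \left(-15\right) = 192 \left(-15\right) = -2880$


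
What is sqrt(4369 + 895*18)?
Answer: sqrt(20479) ≈ 143.10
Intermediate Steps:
sqrt(4369 + 895*18) = sqrt(4369 + 16110) = sqrt(20479)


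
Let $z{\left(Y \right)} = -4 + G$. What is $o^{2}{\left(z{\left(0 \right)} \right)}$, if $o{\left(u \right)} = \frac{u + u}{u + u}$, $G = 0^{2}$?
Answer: $1$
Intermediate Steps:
$G = 0$
$z{\left(Y \right)} = -4$ ($z{\left(Y \right)} = -4 + 0 = -4$)
$o{\left(u \right)} = 1$ ($o{\left(u \right)} = \frac{2 u}{2 u} = 2 u \frac{1}{2 u} = 1$)
$o^{2}{\left(z{\left(0 \right)} \right)} = 1^{2} = 1$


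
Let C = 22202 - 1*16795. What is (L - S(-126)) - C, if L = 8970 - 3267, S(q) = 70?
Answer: 226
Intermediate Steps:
L = 5703
C = 5407 (C = 22202 - 16795 = 5407)
(L - S(-126)) - C = (5703 - 1*70) - 1*5407 = (5703 - 70) - 5407 = 5633 - 5407 = 226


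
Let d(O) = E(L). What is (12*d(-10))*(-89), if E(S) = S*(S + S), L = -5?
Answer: -53400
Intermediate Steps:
E(S) = 2*S**2 (E(S) = S*(2*S) = 2*S**2)
d(O) = 50 (d(O) = 2*(-5)**2 = 2*25 = 50)
(12*d(-10))*(-89) = (12*50)*(-89) = 600*(-89) = -53400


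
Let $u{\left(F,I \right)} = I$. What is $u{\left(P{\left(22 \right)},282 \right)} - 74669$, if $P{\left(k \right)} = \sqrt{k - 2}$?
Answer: $-74387$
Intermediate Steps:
$P{\left(k \right)} = \sqrt{-2 + k}$
$u{\left(P{\left(22 \right)},282 \right)} - 74669 = 282 - 74669 = -74387$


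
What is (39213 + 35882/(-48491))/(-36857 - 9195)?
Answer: -1901441701/2233107532 ≈ -0.85148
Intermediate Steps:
(39213 + 35882/(-48491))/(-36857 - 9195) = (39213 + 35882*(-1/48491))/(-46052) = (39213 - 35882/48491)*(-1/46052) = (1901441701/48491)*(-1/46052) = -1901441701/2233107532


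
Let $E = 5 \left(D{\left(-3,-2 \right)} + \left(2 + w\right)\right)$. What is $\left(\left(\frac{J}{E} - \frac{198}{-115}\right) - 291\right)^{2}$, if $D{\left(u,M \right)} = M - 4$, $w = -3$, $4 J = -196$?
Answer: $\frac{1096007236}{13225} \approx 82874.0$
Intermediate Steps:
$J = -49$ ($J = \frac{1}{4} \left(-196\right) = -49$)
$D{\left(u,M \right)} = -4 + M$
$E = -35$ ($E = 5 \left(\left(-4 - 2\right) + \left(2 - 3\right)\right) = 5 \left(-6 - 1\right) = 5 \left(-7\right) = -35$)
$\left(\left(\frac{J}{E} - \frac{198}{-115}\right) - 291\right)^{2} = \left(\left(- \frac{49}{-35} - \frac{198}{-115}\right) - 291\right)^{2} = \left(\left(\left(-49\right) \left(- \frac{1}{35}\right) - - \frac{198}{115}\right) - 291\right)^{2} = \left(\left(\frac{7}{5} + \frac{198}{115}\right) - 291\right)^{2} = \left(\frac{359}{115} - 291\right)^{2} = \left(- \frac{33106}{115}\right)^{2} = \frac{1096007236}{13225}$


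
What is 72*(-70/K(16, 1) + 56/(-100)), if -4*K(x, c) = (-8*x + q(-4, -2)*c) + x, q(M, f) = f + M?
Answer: -311472/1475 ≈ -211.17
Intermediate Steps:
q(M, f) = M + f
K(x, c) = 3*c/2 + 7*x/4 (K(x, c) = -((-8*x + (-4 - 2)*c) + x)/4 = -((-8*x - 6*c) + x)/4 = -(-7*x - 6*c)/4 = 3*c/2 + 7*x/4)
72*(-70/K(16, 1) + 56/(-100)) = 72*(-70/((3/2)*1 + (7/4)*16) + 56/(-100)) = 72*(-70/(3/2 + 28) + 56*(-1/100)) = 72*(-70/59/2 - 14/25) = 72*(-70*2/59 - 14/25) = 72*(-140/59 - 14/25) = 72*(-4326/1475) = -311472/1475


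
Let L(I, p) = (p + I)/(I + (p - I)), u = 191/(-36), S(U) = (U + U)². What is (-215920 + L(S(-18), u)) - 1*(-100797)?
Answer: -22034958/191 ≈ -1.1537e+5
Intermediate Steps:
S(U) = 4*U² (S(U) = (2*U)² = 4*U²)
u = -191/36 (u = 191*(-1/36) = -191/36 ≈ -5.3056)
L(I, p) = (I + p)/p
(-215920 + L(S(-18), u)) - 1*(-100797) = (-215920 + (4*(-18)² - 191/36)/(-191/36)) - 1*(-100797) = (-215920 - 36*(4*324 - 191/36)/191) + 100797 = (-215920 - 36*(1296 - 191/36)/191) + 100797 = (-215920 - 36/191*46465/36) + 100797 = (-215920 - 46465/191) + 100797 = -41287185/191 + 100797 = -22034958/191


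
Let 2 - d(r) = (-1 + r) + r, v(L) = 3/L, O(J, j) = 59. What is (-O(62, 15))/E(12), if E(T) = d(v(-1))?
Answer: -59/9 ≈ -6.5556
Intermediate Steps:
d(r) = 3 - 2*r (d(r) = 2 - ((-1 + r) + r) = 2 - (-1 + 2*r) = 2 + (1 - 2*r) = 3 - 2*r)
E(T) = 9 (E(T) = 3 - 6/(-1) = 3 - 6*(-1) = 3 - 2*(-3) = 3 + 6 = 9)
(-O(62, 15))/E(12) = -1*59/9 = -59*⅑ = -59/9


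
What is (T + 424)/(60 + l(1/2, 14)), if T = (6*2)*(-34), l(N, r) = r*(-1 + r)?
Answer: 8/121 ≈ 0.066116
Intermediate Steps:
T = -408 (T = 12*(-34) = -408)
(T + 424)/(60 + l(1/2, 14)) = (-408 + 424)/(60 + 14*(-1 + 14)) = 16/(60 + 14*13) = 16/(60 + 182) = 16/242 = 16*(1/242) = 8/121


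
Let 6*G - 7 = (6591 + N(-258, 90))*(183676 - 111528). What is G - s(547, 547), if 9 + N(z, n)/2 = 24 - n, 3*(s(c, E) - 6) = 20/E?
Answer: 84731255231/1094 ≈ 7.7451e+7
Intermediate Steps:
s(c, E) = 6 + 20/(3*E) (s(c, E) = 6 + (20/E)/3 = 6 + 20/(3*E))
N(z, n) = 30 - 2*n (N(z, n) = -18 + 2*(24 - n) = -18 + (48 - 2*n) = 30 - 2*n)
G = 464705275/6 (G = 7/6 + ((6591 + (30 - 2*90))*(183676 - 111528))/6 = 7/6 + ((6591 + (30 - 180))*72148)/6 = 7/6 + ((6591 - 150)*72148)/6 = 7/6 + (6441*72148)/6 = 7/6 + (⅙)*464705268 = 7/6 + 77450878 = 464705275/6 ≈ 7.7451e+7)
G - s(547, 547) = 464705275/6 - (6 + (20/3)/547) = 464705275/6 - (6 + (20/3)*(1/547)) = 464705275/6 - (6 + 20/1641) = 464705275/6 - 1*9866/1641 = 464705275/6 - 9866/1641 = 84731255231/1094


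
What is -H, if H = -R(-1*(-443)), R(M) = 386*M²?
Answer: 75752114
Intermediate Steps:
H = -75752114 (H = -386*(-1*(-443))² = -386*443² = -386*196249 = -1*75752114 = -75752114)
-H = -1*(-75752114) = 75752114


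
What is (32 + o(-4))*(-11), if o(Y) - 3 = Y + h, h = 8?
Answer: -429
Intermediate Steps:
o(Y) = 11 + Y (o(Y) = 3 + (Y + 8) = 3 + (8 + Y) = 11 + Y)
(32 + o(-4))*(-11) = (32 + (11 - 4))*(-11) = (32 + 7)*(-11) = 39*(-11) = -429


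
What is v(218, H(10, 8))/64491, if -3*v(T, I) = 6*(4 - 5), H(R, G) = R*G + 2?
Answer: 2/64491 ≈ 3.1012e-5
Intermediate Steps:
H(R, G) = 2 + G*R (H(R, G) = G*R + 2 = 2 + G*R)
v(T, I) = 2 (v(T, I) = -2*(4 - 5) = -2*(-1) = -⅓*(-6) = 2)
v(218, H(10, 8))/64491 = 2/64491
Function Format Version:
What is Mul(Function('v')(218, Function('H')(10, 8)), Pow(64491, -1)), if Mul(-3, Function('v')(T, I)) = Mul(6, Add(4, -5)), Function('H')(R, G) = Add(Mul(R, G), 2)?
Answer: Rational(2, 64491) ≈ 3.1012e-5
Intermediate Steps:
Function('H')(R, G) = Add(2, Mul(G, R)) (Function('H')(R, G) = Add(Mul(G, R), 2) = Add(2, Mul(G, R)))
Function('v')(T, I) = 2 (Function('v')(T, I) = Mul(Rational(-1, 3), Mul(6, Add(4, -5))) = Mul(Rational(-1, 3), Mul(6, -1)) = Mul(Rational(-1, 3), -6) = 2)
Mul(Function('v')(218, Function('H')(10, 8)), Pow(64491, -1)) = Mul(2, Pow(64491, -1)) = Mul(2, Rational(1, 64491)) = Rational(2, 64491)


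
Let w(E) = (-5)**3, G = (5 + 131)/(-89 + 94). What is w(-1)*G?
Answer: -3400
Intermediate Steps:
G = 136/5 ≈ 27.200
w(E) = -125
w(-1)*G = -125*136/5 = -3400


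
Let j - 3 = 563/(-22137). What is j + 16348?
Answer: 361961524/22137 ≈ 16351.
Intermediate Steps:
j = 65848/22137 (j = 3 + 563/(-22137) = 3 + 563*(-1/22137) = 3 - 563/22137 = 65848/22137 ≈ 2.9746)
j + 16348 = 65848/22137 + 16348 = 361961524/22137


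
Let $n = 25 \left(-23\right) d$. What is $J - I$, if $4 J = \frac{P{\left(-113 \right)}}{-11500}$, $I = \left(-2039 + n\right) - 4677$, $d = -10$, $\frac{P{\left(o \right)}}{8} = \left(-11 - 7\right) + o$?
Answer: $\frac{5554631}{5750} \approx 966.02$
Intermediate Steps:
$P{\left(o \right)} = -144 + 8 o$ ($P{\left(o \right)} = 8 \left(\left(-11 - 7\right) + o\right) = 8 \left(-18 + o\right) = -144 + 8 o$)
$n = 5750$ ($n = 25 \left(-23\right) \left(-10\right) = \left(-575\right) \left(-10\right) = 5750$)
$I = -966$ ($I = \left(-2039 + 5750\right) - 4677 = 3711 - 4677 = -966$)
$J = \frac{131}{5750}$ ($J = \frac{\left(-144 + 8 \left(-113\right)\right) \frac{1}{-11500}}{4} = \frac{\left(-144 - 904\right) \left(- \frac{1}{11500}\right)}{4} = \frac{\left(-1048\right) \left(- \frac{1}{11500}\right)}{4} = \frac{1}{4} \cdot \frac{262}{2875} = \frac{131}{5750} \approx 0.022783$)
$J - I = \frac{131}{5750} - -966 = \frac{131}{5750} + 966 = \frac{5554631}{5750}$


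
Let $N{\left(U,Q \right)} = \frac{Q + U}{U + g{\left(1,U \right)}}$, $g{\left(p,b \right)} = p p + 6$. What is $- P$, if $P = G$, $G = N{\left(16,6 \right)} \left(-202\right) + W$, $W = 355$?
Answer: $- \frac{3721}{23} \approx -161.78$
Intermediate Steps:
$g{\left(p,b \right)} = 6 + p^{2}$ ($g{\left(p,b \right)} = p^{2} + 6 = 6 + p^{2}$)
$N{\left(U,Q \right)} = \frac{Q + U}{7 + U}$ ($N{\left(U,Q \right)} = \frac{Q + U}{U + \left(6 + 1^{2}\right)} = \frac{Q + U}{U + \left(6 + 1\right)} = \frac{Q + U}{U + 7} = \frac{Q + U}{7 + U}$)
$G = \frac{3721}{23}$ ($G = \frac{6 + 16}{7 + 16} \left(-202\right) + 355 = \frac{1}{23} \cdot 22 \left(-202\right) + 355 = \frac{22}{23} \left(-202\right) + 355 = - \frac{4444}{23} + 355 = \frac{3721}{23} \approx 161.78$)
$P = \frac{3721}{23} \approx 161.78$
$- P = \left(-1\right) \frac{3721}{23} = - \frac{3721}{23}$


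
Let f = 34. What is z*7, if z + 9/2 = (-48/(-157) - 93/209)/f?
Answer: -17587353/557821 ≈ -31.529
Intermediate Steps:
z = -2512479/557821 (z = -9/2 + (-48/(-157) - 93/209)/34 = -9/2 + (-48*(-1/157) - 93*1/209)*(1/34) = -9/2 + (48/157 - 93/209)*(1/34) = -9/2 - 4569/32813*1/34 = -9/2 - 4569/1115642 = -2512479/557821 ≈ -4.5041)
z*7 = -2512479/557821*7 = -17587353/557821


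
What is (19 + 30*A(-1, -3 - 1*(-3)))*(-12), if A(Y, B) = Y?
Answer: 132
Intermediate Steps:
(19 + 30*A(-1, -3 - 1*(-3)))*(-12) = (19 + 30*(-1))*(-12) = (19 - 30)*(-12) = -11*(-12) = 132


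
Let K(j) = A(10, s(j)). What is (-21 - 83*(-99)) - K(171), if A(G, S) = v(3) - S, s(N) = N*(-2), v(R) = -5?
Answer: 7859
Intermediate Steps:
s(N) = -2*N
A(G, S) = -5 - S
K(j) = -5 + 2*j (K(j) = -5 - (-2)*j = -5 + 2*j)
(-21 - 83*(-99)) - K(171) = (-21 - 83*(-99)) - (-5 + 2*171) = (-21 + 8217) - (-5 + 342) = 8196 - 1*337 = 8196 - 337 = 7859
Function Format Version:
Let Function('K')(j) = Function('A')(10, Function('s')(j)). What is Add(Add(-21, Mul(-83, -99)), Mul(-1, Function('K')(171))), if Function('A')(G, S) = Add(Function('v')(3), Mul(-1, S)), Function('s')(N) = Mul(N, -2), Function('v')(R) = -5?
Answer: 7859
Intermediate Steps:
Function('s')(N) = Mul(-2, N)
Function('A')(G, S) = Add(-5, Mul(-1, S))
Function('K')(j) = Add(-5, Mul(2, j)) (Function('K')(j) = Add(-5, Mul(-1, Mul(-2, j))) = Add(-5, Mul(2, j)))
Add(Add(-21, Mul(-83, -99)), Mul(-1, Function('K')(171))) = Add(Add(-21, Mul(-83, -99)), Mul(-1, Add(-5, Mul(2, 171)))) = Add(Add(-21, 8217), Mul(-1, Add(-5, 342))) = Add(8196, Mul(-1, 337)) = Add(8196, -337) = 7859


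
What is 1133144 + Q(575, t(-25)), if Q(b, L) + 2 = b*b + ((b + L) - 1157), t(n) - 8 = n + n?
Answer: 1463143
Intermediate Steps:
t(n) = 8 + 2*n (t(n) = 8 + (n + n) = 8 + 2*n)
Q(b, L) = -1159 + L + b + b² (Q(b, L) = -2 + (b*b + ((b + L) - 1157)) = -2 + (b² + ((L + b) - 1157)) = -2 + (b² + (-1157 + L + b)) = -2 + (-1157 + L + b + b²) = -1159 + L + b + b²)
1133144 + Q(575, t(-25)) = 1133144 + (-1159 + (8 + 2*(-25)) + 575 + 575²) = 1133144 + (-1159 + (8 - 50) + 575 + 330625) = 1133144 + (-1159 - 42 + 575 + 330625) = 1133144 + 329999 = 1463143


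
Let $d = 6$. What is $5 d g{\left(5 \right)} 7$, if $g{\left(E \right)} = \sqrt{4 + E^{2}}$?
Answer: $210 \sqrt{29} \approx 1130.9$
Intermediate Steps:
$5 d g{\left(5 \right)} 7 = 5 \cdot 6 \sqrt{4 + 5^{2}} \cdot 7 = 30 \sqrt{4 + 25} \cdot 7 = 30 \sqrt{29} \cdot 7 = 210 \sqrt{29}$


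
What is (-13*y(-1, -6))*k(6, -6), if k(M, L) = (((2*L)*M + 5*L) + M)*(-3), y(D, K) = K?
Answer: 22464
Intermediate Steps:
k(M, L) = -15*L - 3*M - 6*L*M (k(M, L) = ((2*L*M + 5*L) + M)*(-3) = ((5*L + 2*L*M) + M)*(-3) = (M + 5*L + 2*L*M)*(-3) = -15*L - 3*M - 6*L*M)
(-13*y(-1, -6))*k(6, -6) = (-13*(-6))*(-15*(-6) - 3*6 - 6*(-6)*6) = 78*(90 - 18 + 216) = 78*288 = 22464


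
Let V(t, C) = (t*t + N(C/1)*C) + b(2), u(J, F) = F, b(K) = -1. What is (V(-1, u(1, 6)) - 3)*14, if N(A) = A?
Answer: 462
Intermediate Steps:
V(t, C) = -1 + C² + t² (V(t, C) = (t*t + (C/1)*C) - 1 = (t² + (C*1)*C) - 1 = (t² + C*C) - 1 = (t² + C²) - 1 = (C² + t²) - 1 = -1 + C² + t²)
(V(-1, u(1, 6)) - 3)*14 = ((-1 + 6² + (-1)²) - 3)*14 = ((-1 + 36 + 1) - 3)*14 = (36 - 3)*14 = 33*14 = 462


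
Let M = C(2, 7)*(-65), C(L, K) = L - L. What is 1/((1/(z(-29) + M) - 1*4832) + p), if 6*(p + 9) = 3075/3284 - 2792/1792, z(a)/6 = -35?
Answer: -5517120/26708975837 ≈ -0.00020656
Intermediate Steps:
C(L, K) = 0
z(a) = -210 (z(a) = 6*(-35) = -210)
M = 0 (M = 0*(-65) = 0)
p = -10045145/1103424 (p = -9 + (3075/3284 - 2792/1792)/6 = -9 + (3075*(1/3284) - 2792*1/1792)/6 = -9 + (3075/3284 - 349/224)/6 = -9 + (⅙)*(-114329/183904) = -9 - 114329/1103424 = -10045145/1103424 ≈ -9.1036)
1/((1/(z(-29) + M) - 1*4832) + p) = 1/((1/(-210 + 0) - 1*4832) - 10045145/1103424) = 1/((1/(-210) - 4832) - 10045145/1103424) = 1/((-1/210 - 4832) - 10045145/1103424) = 1/(-1014721/210 - 10045145/1103424) = 1/(-26708975837/5517120) = -5517120/26708975837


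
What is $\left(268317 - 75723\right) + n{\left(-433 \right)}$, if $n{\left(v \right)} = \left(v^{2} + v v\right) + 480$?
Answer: $568052$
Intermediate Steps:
$n{\left(v \right)} = 480 + 2 v^{2}$ ($n{\left(v \right)} = \left(v^{2} + v^{2}\right) + 480 = 2 v^{2} + 480 = 480 + 2 v^{2}$)
$\left(268317 - 75723\right) + n{\left(-433 \right)} = \left(268317 - 75723\right) + \left(480 + 2 \left(-433\right)^{2}\right) = 192594 + \left(480 + 2 \cdot 187489\right) = 192594 + \left(480 + 374978\right) = 192594 + 375458 = 568052$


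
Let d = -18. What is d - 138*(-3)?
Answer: 396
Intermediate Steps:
d - 138*(-3) = -18 - 138*(-3) = -18 + 414 = 396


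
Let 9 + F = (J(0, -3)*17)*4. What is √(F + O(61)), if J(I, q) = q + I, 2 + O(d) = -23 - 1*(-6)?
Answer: 2*I*√58 ≈ 15.232*I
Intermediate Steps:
O(d) = -19 (O(d) = -2 + (-23 - 1*(-6)) = -2 + (-23 + 6) = -2 - 17 = -19)
J(I, q) = I + q
F = -213 (F = -9 + ((0 - 3)*17)*4 = -9 - 3*17*4 = -9 - 51*4 = -9 - 204 = -213)
√(F + O(61)) = √(-213 - 19) = √(-232) = 2*I*√58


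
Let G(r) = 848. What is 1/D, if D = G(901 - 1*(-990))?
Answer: 1/848 ≈ 0.0011792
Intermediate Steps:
D = 848
1/D = 1/848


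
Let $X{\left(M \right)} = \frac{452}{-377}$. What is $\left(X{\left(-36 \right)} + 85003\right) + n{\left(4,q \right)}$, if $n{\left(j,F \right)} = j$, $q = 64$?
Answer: $\frac{32047187}{377} \approx 85006.0$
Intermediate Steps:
$X{\left(M \right)} = - \frac{452}{377}$ ($X{\left(M \right)} = 452 \left(- \frac{1}{377}\right) = - \frac{452}{377}$)
$\left(X{\left(-36 \right)} + 85003\right) + n{\left(4,q \right)} = \left(- \frac{452}{377} + 85003\right) + 4 = \frac{32045679}{377} + 4 = \frac{32047187}{377}$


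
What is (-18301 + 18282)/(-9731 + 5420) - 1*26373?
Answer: -113693984/4311 ≈ -26373.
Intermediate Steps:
(-18301 + 18282)/(-9731 + 5420) - 1*26373 = -19/(-4311) - 26373 = -19*(-1/4311) - 26373 = 19/4311 - 26373 = -113693984/4311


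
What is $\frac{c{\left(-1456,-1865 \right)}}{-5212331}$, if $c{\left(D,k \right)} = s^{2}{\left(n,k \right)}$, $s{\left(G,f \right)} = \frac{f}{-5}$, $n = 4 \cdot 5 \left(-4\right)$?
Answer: $- \frac{139129}{5212331} \approx -0.026692$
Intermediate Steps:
$n = -80$ ($n = 20 \left(-4\right) = -80$)
$s{\left(G,f \right)} = - \frac{f}{5}$ ($s{\left(G,f \right)} = f \left(- \frac{1}{5}\right) = - \frac{f}{5}$)
$c{\left(D,k \right)} = \frac{k^{2}}{25}$ ($c{\left(D,k \right)} = \left(- \frac{k}{5}\right)^{2} = \frac{k^{2}}{25}$)
$\frac{c{\left(-1456,-1865 \right)}}{-5212331} = \frac{\frac{1}{25} \left(-1865\right)^{2}}{-5212331} = \frac{1}{25} \cdot 3478225 \left(- \frac{1}{5212331}\right) = 139129 \left(- \frac{1}{5212331}\right) = - \frac{139129}{5212331}$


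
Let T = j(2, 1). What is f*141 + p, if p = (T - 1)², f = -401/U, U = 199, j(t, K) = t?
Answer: -56342/199 ≈ -283.13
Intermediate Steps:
f = -401/199 ≈ -2.0151
T = 2
p = 1 (p = (2 - 1)² = 1² = 1)
f*141 + p = -401/199*141 + 1 = -56541/199 + 1 = -56342/199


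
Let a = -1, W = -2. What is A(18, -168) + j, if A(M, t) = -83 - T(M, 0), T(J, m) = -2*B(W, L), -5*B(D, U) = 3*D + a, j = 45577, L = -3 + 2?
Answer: 227484/5 ≈ 45497.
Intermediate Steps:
L = -1
B(D, U) = ⅕ - 3*D/5 (B(D, U) = -(3*D - 1)/5 = -(-1 + 3*D)/5 = ⅕ - 3*D/5)
T(J, m) = -14/5 (T(J, m) = -2*(⅕ - ⅗*(-2)) = -2*(⅕ + 6/5) = -2*7/5 = -14/5)
A(M, t) = -401/5 (A(M, t) = -83 - 1*(-14/5) = -83 + 14/5 = -401/5)
A(18, -168) + j = -401/5 + 45577 = 227484/5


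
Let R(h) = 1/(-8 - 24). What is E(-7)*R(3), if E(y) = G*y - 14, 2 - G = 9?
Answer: -35/32 ≈ -1.0938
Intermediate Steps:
G = -7 (G = 2 - 1*9 = 2 - 9 = -7)
E(y) = -14 - 7*y (E(y) = -7*y - 14 = -14 - 7*y)
R(h) = -1/32 (R(h) = 1/(-32) = -1/32)
E(-7)*R(3) = (-14 - 7*(-7))*(-1/32) = (-14 + 49)*(-1/32) = 35*(-1/32) = -35/32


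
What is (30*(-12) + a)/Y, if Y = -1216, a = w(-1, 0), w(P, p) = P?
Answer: 19/64 ≈ 0.29688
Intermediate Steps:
a = -1
(30*(-12) + a)/Y = (30*(-12) - 1)/(-1216) = (-360 - 1)*(-1/1216) = -361*(-1/1216) = 19/64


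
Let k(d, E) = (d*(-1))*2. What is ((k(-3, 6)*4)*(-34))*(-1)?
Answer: 816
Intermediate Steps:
k(d, E) = -2*d (k(d, E) = -d*2 = -2*d)
((k(-3, 6)*4)*(-34))*(-1) = ((-2*(-3)*4)*(-34))*(-1) = ((6*4)*(-34))*(-1) = (24*(-34))*(-1) = -816*(-1) = 816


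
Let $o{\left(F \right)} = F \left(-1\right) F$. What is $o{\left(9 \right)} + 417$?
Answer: $336$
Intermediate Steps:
$o{\left(F \right)} = - F^{2}$ ($o{\left(F \right)} = - F F = - F^{2}$)
$o{\left(9 \right)} + 417 = - 9^{2} + 417 = \left(-1\right) 81 + 417 = -81 + 417 = 336$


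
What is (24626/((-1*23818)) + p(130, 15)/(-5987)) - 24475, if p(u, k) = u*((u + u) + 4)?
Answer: -1745529938736/71299183 ≈ -24482.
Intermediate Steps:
p(u, k) = u*(4 + 2*u) (p(u, k) = u*(2*u + 4) = u*(4 + 2*u))
(24626/((-1*23818)) + p(130, 15)/(-5987)) - 24475 = (24626/((-1*23818)) + (2*130*(2 + 130))/(-5987)) - 24475 = (24626/(-23818) + (2*130*132)*(-1/5987)) - 24475 = (24626*(-1/23818) + 34320*(-1/5987)) - 24475 = (-12313/11909 - 34320/5987) - 24475 = -482434811/71299183 - 24475 = -1745529938736/71299183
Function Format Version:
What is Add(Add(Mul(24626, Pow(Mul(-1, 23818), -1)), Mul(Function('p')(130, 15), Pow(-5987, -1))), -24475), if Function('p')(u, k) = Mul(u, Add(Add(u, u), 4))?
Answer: Rational(-1745529938736, 71299183) ≈ -24482.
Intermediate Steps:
Function('p')(u, k) = Mul(u, Add(4, Mul(2, u))) (Function('p')(u, k) = Mul(u, Add(Mul(2, u), 4)) = Mul(u, Add(4, Mul(2, u))))
Add(Add(Mul(24626, Pow(Mul(-1, 23818), -1)), Mul(Function('p')(130, 15), Pow(-5987, -1))), -24475) = Add(Add(Mul(24626, Pow(Mul(-1, 23818), -1)), Mul(Mul(2, 130, Add(2, 130)), Pow(-5987, -1))), -24475) = Add(Add(Mul(24626, Pow(-23818, -1)), Mul(Mul(2, 130, 132), Rational(-1, 5987))), -24475) = Add(Add(Mul(24626, Rational(-1, 23818)), Mul(34320, Rational(-1, 5987))), -24475) = Add(Add(Rational(-12313, 11909), Rational(-34320, 5987)), -24475) = Add(Rational(-482434811, 71299183), -24475) = Rational(-1745529938736, 71299183)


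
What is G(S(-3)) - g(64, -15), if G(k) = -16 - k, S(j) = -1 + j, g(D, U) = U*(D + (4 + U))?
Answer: 783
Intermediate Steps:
g(D, U) = U*(4 + D + U)
G(S(-3)) - g(64, -15) = (-16 - (-1 - 3)) - (-15)*(4 + 64 - 15) = (-16 - 1*(-4)) - (-15)*53 = (-16 + 4) - 1*(-795) = -12 + 795 = 783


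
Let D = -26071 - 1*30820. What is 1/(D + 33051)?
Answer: -1/23840 ≈ -4.1946e-5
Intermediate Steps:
D = -56891 (D = -26071 - 30820 = -56891)
1/(D + 33051) = 1/(-56891 + 33051) = 1/(-23840) = -1/23840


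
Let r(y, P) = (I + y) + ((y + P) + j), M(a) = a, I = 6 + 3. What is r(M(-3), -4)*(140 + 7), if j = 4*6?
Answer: 3381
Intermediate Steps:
I = 9
j = 24
r(y, P) = 33 + P + 2*y (r(y, P) = (9 + y) + ((y + P) + 24) = (9 + y) + ((P + y) + 24) = (9 + y) + (24 + P + y) = 33 + P + 2*y)
r(M(-3), -4)*(140 + 7) = (33 - 4 + 2*(-3))*(140 + 7) = (33 - 4 - 6)*147 = 23*147 = 3381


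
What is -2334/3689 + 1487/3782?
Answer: -107795/450058 ≈ -0.23951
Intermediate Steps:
-2334/3689 + 1487/3782 = -107795/450058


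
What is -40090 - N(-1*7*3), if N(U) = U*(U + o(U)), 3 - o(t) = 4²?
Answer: -40804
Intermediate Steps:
o(t) = -13 (o(t) = 3 - 1*4² = 3 - 1*16 = 3 - 16 = -13)
N(U) = U*(-13 + U) (N(U) = U*(U - 13) = U*(-13 + U))
-40090 - N(-1*7*3) = -40090 - -1*7*3*(-13 - 1*7*3) = -40090 - (-7*3)*(-13 - 7*3) = -40090 - (-21)*(-13 - 21) = -40090 - (-21)*(-34) = -40090 - 1*714 = -40090 - 714 = -40804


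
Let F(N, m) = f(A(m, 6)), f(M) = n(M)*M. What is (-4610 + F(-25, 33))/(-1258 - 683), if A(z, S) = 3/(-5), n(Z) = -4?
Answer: 23038/9705 ≈ 2.3738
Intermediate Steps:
A(z, S) = -⅗ (A(z, S) = 3*(-⅕) = -⅗)
f(M) = -4*M
F(N, m) = 12/5 (F(N, m) = -4*(-⅗) = 12/5)
(-4610 + F(-25, 33))/(-1258 - 683) = (-4610 + 12/5)/(-1258 - 683) = -23038/5/(-1941) = -23038/5*(-1/1941) = 23038/9705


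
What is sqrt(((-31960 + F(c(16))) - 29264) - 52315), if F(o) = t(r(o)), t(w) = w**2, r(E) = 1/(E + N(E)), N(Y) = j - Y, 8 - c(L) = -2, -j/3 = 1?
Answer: 5*I*sqrt(40874)/3 ≈ 336.96*I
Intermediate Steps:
j = -3 (j = -3*1 = -3)
c(L) = 10 (c(L) = 8 - 1*(-2) = 8 + 2 = 10)
N(Y) = -3 - Y
r(E) = -1/3 (r(E) = 1/(E + (-3 - E)) = 1/(-3) = -1/3)
F(o) = 1/9 (F(o) = (-1/3)**2 = 1/9)
sqrt(((-31960 + F(c(16))) - 29264) - 52315) = sqrt(((-31960 + 1/9) - 29264) - 52315) = sqrt((-287639/9 - 29264) - 52315) = sqrt(-551015/9 - 52315) = sqrt(-1021850/9) = 5*I*sqrt(40874)/3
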